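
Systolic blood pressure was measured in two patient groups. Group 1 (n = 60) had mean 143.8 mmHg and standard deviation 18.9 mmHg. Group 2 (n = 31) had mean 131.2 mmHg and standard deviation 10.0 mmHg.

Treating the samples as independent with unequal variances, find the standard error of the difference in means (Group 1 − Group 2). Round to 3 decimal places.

SE₁ = s₁/√n₁ = 18.9/√60 = 2.4400; SE₂ = 10.0/√31 = 1.7961.
Independent samples, unequal variances: SE_diff = √(SE₁² + SE₂²) = √(5.9536 + 3.22597521) = 3.0298.

3.030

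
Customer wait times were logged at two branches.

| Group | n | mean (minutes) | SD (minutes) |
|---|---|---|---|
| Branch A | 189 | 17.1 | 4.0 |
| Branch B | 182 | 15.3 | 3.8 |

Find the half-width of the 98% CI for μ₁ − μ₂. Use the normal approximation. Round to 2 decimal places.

0.94

SE₁ = s₁/√n₁ = 4.0/√189 = 0.2910; SE₂ = 3.8/√182 = 0.2817.
Independent samples, unequal variances: SE_diff = √(SE₁² + SE₂²) = √(0.084681 + 0.07935489) = 0.4050.
z* = 2.326, so margin of error = 2.326 × 0.4050 = 0.9420.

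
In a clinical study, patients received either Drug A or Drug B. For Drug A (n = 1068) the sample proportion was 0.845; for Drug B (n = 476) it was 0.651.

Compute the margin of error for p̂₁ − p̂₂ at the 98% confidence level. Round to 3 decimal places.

0.057

The two standard errors are √(0.8450×0.1550/1068) = 0.01107 and √(0.6510×0.3490/476) = 0.02185.
Because the samples are independent, SE_diff = √(0.01107² + 0.02185²) = 0.02449.
Using z* = 2.326 for 98%, ME = 2.326 × 0.02449 = 0.05696.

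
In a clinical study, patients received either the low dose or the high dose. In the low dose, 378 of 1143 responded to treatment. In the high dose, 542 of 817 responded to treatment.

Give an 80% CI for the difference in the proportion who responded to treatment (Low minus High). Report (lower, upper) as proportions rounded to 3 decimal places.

(-0.360, -0.305)

Sample proportions: 378/1143 = 0.3307, 542/817 = 0.6634.
Each SE is √(p̂(1−p̂)/n): √(0.3307·0.6693/1143) = 0.01392 and √(0.6634·0.3366/817) = 0.01653.
SE(p̂₁ − p̂₂) = √(SE₁² + SE₂²) = √(0.0001937664 + 0.0002732409) = 0.02161, since the two samples are independent.
At 80% confidence z* = 1.282; margin = 1.282 × 0.02161 = 0.02770.
The difference is 0.3307 − 0.6634 = -0.3327, so the interval is -0.3327 ± 0.02770 = (-0.360, -0.305).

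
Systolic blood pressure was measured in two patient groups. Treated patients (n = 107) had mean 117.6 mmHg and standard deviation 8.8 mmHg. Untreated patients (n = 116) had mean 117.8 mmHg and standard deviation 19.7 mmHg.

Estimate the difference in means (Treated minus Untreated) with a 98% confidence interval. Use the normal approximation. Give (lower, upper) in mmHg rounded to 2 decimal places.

Per-group SEs: s₁/√n₁ = 8.8/√107 = 0.8507, s₂/√n₂ = 19.7/√116 = 1.8291.
Unpooled SE of the difference: √(0.72369049 + 3.34560681) = 2.0172.
Margin of error = z* · SE = 2.326 × 2.0172 = 4.6920.
x̄₁ − x̄₂ = 117.6 − 117.8 = -0.2000.
CI: -0.2000 ± 4.6920 = (-4.89, 4.49).

(-4.89, 4.49)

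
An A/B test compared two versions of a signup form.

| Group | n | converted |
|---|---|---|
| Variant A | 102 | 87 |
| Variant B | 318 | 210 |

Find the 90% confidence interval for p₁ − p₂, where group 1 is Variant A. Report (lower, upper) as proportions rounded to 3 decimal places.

First, p̂₁ = 87/102 = 0.8529; p̂₂ = 210/318 = 0.6604.
The two standard errors are √(0.8529×0.1471/102) = 0.03507 and √(0.6604×0.3396/318) = 0.02656.
Because the samples are independent, SE_diff = √(0.03507² + 0.02656²) = 0.04399.
Using z* = 1.645 for 90%, ME = 1.645 × 0.04399 = 0.07236.
p̂₁ − p̂₂ = 0.1925; interval 0.1925 ± 0.07236 gives (0.120, 0.265).

(0.120, 0.265)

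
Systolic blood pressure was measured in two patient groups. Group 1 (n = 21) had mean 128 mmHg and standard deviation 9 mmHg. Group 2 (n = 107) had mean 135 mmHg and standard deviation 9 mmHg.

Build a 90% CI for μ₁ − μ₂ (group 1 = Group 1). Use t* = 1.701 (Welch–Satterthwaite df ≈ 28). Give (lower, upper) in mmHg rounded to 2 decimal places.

(-10.65, -3.35)

Per-group SEs: s₁/√n₁ = 9/√21 = 1.9640, s₂/√n₂ = 9/√107 = 0.8701.
Unpooled SE of the difference: √(3.857296 + 0.75707401) = 2.1481.
Margin of error = t* · SE = 1.701 × 2.1481 = 3.6539.
x̄₁ − x̄₂ = 128 − 135 = -7.0000.
CI: -7.0000 ± 3.6539 = (-10.65, -3.35).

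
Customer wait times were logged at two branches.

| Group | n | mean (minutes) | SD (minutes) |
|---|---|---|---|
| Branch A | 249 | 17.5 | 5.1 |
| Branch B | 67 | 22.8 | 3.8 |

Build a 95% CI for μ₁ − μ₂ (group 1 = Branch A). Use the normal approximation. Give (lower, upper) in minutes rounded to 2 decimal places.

Per-group SEs: s₁/√n₁ = 5.1/√249 = 0.3232, s₂/√n₂ = 3.8/√67 = 0.4642.
Unpooled SE of the difference: √(0.10445824 + 0.21548164) = 0.5656.
Margin of error = z* · SE = 1.960 × 0.5656 = 1.1086.
x̄₁ − x̄₂ = 17.5 − 22.8 = -5.3000.
CI: -5.3000 ± 1.1086 = (-6.41, -4.19).

(-6.41, -4.19)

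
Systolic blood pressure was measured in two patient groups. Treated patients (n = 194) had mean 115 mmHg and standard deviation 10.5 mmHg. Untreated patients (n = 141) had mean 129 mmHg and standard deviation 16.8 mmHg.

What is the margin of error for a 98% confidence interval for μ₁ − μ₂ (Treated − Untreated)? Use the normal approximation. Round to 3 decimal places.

3.729

Per-group SEs: s₁/√n₁ = 10.5/√194 = 0.7539, s₂/√n₂ = 16.8/√141 = 1.4148.
Unpooled SE of the difference: √(0.56836521 + 2.00165904) = 1.6031.
Margin of error = z* · SE = 2.326 × 1.6031 = 3.7288.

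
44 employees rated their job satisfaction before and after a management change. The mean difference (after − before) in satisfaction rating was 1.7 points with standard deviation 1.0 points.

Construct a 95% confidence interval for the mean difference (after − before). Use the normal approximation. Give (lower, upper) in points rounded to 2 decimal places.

This is a matched-pairs design, so SE = s_d/√n = 1.0/√44 = 0.1508.
Margin = 1.960 × 0.1508 = 0.2956; the interval is 1.7 ± 0.2956 = (1.40, 2.00).

(1.40, 2.00)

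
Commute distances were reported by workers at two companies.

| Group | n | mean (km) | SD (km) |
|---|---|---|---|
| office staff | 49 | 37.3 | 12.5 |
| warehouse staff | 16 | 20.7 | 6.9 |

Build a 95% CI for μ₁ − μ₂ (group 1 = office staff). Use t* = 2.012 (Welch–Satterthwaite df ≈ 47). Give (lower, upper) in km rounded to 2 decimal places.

(11.60, 21.60)

SE₁ = s₁/√n₁ = 12.5/√49 = 1.7857; SE₂ = 6.9/√16 = 1.7250.
Independent samples, unequal variances: SE_diff = √(SE₁² + SE₂²) = √(3.18872449 + 2.975625) = 2.4828.
t* = 2.012, so margin of error = 2.012 × 2.4828 = 4.9954.
Difference in means = 37.3 − 20.7 = 16.6000.
16.6000 ± 4.9954 → (11.60, 21.60).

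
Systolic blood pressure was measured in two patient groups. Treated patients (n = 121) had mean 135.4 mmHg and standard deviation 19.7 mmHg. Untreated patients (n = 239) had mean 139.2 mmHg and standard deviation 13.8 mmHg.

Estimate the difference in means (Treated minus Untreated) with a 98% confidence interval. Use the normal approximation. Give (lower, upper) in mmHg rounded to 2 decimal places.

(-8.45, 0.85)

SE₁ = s₁/√n₁ = 19.7/√121 = 1.7909; SE₂ = 13.8/√239 = 0.8926.
Independent samples, unequal variances: SE_diff = √(SE₁² + SE₂²) = √(3.20732281 + 0.79673476) = 2.0010.
z* = 2.326, so margin of error = 2.326 × 2.0010 = 4.6543.
Difference in means = 135.4 − 139.2 = -3.8000.
-3.8000 ± 4.6543 → (-8.45, 0.85).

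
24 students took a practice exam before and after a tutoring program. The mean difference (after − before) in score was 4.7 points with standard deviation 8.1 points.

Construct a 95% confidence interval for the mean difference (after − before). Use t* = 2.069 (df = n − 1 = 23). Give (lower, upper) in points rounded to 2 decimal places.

(1.28, 8.12)

Paired design: SE = s_d/√n = 8.1/√24 = 1.6534.
t* = 2.069; margin of error = 2.069 × 1.6534 = 3.4209.
4.7 ± 3.4209 → (1.28, 8.12).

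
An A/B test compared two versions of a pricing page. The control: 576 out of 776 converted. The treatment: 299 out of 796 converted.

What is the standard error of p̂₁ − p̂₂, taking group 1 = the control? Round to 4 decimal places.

p̂₁ = 576/776 = 0.7423 and p̂₂ = 299/796 = 0.3756.
SE₁ = √(p̂₁(1−p̂₁)/n₁) = √(0.7423·0.2577/776) = 0.01570; SE₂ = √(0.3756·0.6244/796) = 0.01716.
Independent samples: SE of the difference = √(SE₁² + SE₂²) = √(0.00024649 + 0.0002944656) = 0.02326.

0.0233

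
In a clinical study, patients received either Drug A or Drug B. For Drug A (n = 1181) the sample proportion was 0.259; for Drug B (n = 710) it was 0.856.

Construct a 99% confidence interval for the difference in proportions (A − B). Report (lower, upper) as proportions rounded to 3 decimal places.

SE₁ = √(p̂₁(1−p̂₁)/n₁) = √(0.2590·0.7410/1181) = 0.01275; SE₂ = √(0.8560·0.1440/710) = 0.01318.
Independent samples: SE of the difference = √(SE₁² + SE₂²) = √(0.0001625625 + 0.0001737124) = 0.01834.
z* for 99% confidence is 2.576, so the margin of error is 2.576 × 0.01834 = 0.04724.
Point estimate p̂₁ − p̂₂ = 0.2590 − 0.8560 = -0.5970.
-0.5970 ± 0.04724 → (-0.644, -0.550).

(-0.644, -0.550)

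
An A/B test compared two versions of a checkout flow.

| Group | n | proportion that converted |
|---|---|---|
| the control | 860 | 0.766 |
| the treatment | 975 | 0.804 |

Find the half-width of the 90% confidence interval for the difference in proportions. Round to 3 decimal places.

0.032

SE₁ = √(p̂₁(1−p̂₁)/n₁) = √(0.7660·0.2340/860) = 0.01444; SE₂ = √(0.8040·0.1960/975) = 0.01271.
Independent samples: SE of the difference = √(SE₁² + SE₂²) = √(0.0002085136 + 0.0001615441) = 0.01924.
z* for 90% confidence is 1.645, so the margin of error is 1.645 × 0.01924 = 0.03165.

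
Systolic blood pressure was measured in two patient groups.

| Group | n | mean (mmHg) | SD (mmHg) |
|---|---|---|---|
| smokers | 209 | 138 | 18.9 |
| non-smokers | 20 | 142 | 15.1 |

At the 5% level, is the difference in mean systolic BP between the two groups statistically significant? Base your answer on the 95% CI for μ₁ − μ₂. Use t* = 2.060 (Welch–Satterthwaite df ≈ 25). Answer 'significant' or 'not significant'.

Standard errors of each mean: 18.9/√209 = 1.3073 and 15.1/√20 = 3.3765.
SE(x̄₁ − x̄₂) = √(1.3073² + 3.3765²) = 3.6207 for independent samples with unequal variances.
With t* = 2.060, the margin is 2.060 × 3.6207 = 7.4586.
x̄₁ − x̄₂ = 138 − 142 = -4.0000; the interval is -4.0000 ± 7.4586 = (-11.4586, 3.4586).
The interval (-11.4586, 3.4586) contains 0, so the difference is not significant.

not significant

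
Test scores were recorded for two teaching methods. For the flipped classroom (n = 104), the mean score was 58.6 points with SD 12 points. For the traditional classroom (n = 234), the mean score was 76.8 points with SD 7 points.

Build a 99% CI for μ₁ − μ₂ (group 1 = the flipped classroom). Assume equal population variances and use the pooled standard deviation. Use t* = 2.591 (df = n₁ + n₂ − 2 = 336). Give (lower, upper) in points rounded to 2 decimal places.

Pooled variance s_p² = [103·12² + 233·7²] / (104+234−2) = 78.1220, so s_p = 8.8387.
SE_diff = s_p·√(1/n₁ + 1/n₂) = 8.8387·√(1/104 + 1/234) = 1.0417.
t* = 2.591; margin = 2.591 × 1.0417 = 2.6990.
Difference = 58.6 − 76.8 = -18.2000.
-18.2000 ± 2.6990 → (-20.90, -15.50).

(-20.90, -15.50)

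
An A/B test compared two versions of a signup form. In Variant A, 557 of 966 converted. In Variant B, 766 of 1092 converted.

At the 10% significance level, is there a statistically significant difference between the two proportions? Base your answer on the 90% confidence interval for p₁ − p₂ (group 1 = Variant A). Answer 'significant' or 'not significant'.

p̂₁ = 557/966 = 0.5766 and p̂₂ = 766/1092 = 0.7015.
SE₁ = √(p̂₁(1−p̂₁)/n₁) = √(0.5766·0.4234/966) = 0.01590; SE₂ = √(0.7015·0.2985/1092) = 0.01385.
Independent samples: SE of the difference = √(SE₁² + SE₂²) = √(0.00025281 + 0.0001918225) = 0.02109.
z* for 90% confidence is 1.645, so the margin of error is 1.645 × 0.02109 = 0.03469.
Point estimate p̂₁ − p̂₂ = 0.5766 − 0.7015 = -0.1249.
-0.1249 ± 0.03469 → (-0.15959, -0.09021).
The interval (-0.15959, -0.09021) does not contain 0, so the difference is significant.

significant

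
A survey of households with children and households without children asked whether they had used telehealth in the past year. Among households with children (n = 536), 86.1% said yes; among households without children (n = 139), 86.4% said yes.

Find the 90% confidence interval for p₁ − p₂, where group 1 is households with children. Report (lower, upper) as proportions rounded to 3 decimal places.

(-0.057, 0.051)

SE₁ = √(p̂₁(1−p̂₁)/n₁) = √(0.8610·0.1390/536) = 0.01494; SE₂ = √(0.8640·0.1360/139) = 0.02907.
Independent samples: SE of the difference = √(SE₁² + SE₂²) = √(0.0002232036 + 0.0008450649) = 0.03268.
z* for 90% confidence is 1.645, so the margin of error is 1.645 × 0.03268 = 0.05376.
Point estimate p̂₁ − p̂₂ = 0.8610 − 0.8640 = -0.0030.
-0.0030 ± 0.05376 → (-0.057, 0.051).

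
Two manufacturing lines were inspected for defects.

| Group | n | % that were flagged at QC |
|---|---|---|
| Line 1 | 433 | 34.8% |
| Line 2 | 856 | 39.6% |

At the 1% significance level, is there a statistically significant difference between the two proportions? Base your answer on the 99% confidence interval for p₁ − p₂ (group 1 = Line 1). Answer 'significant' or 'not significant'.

not significant

Each SE is √(p̂(1−p̂)/n): √(0.3480·0.6520/433) = 0.02289 and √(0.3960·0.6040/856) = 0.01672.
SE(p̂₁ − p̂₂) = √(SE₁² + SE₂²) = √(0.0005239521 + 0.0002795584) = 0.02835, since the two samples are independent.
At 99% confidence z* = 2.576; margin = 2.576 × 0.02835 = 0.07303.
The difference is 0.3480 − 0.3960 = -0.0480, so the interval is -0.0480 ± 0.07303 = (-0.12103, 0.02503).
The interval (-0.12103, 0.02503) contains 0, so the difference is not significant.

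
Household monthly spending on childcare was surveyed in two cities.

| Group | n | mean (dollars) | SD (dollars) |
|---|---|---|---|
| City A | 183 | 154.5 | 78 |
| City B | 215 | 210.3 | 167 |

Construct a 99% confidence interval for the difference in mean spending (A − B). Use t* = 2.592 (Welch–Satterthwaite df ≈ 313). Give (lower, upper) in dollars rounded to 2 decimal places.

SE₁ = s₁/√n₁ = 78/√183 = 5.7659; SE₂ = 167/√215 = 11.3893.
Independent samples, unequal variances: SE_diff = √(SE₁² + SE₂²) = √(33.24560281 + 129.71615449) = 12.7656.
t* = 2.592, so margin of error = 2.592 × 12.7656 = 33.0884.
Difference in means = 154.5 − 210.3 = -55.8000.
-55.8000 ± 33.0884 → (-88.89, -22.71).

(-88.89, -22.71)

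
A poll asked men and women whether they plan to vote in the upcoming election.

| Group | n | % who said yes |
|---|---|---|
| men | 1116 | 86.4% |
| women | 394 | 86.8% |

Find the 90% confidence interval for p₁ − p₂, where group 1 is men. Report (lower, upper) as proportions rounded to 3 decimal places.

Each SE is √(p̂(1−p̂)/n): √(0.8640·0.1360/1116) = 0.01026 and √(0.8680·0.1320/394) = 0.01705.
SE(p̂₁ − p̂₂) = √(SE₁² + SE₂²) = √(0.0001052676 + 0.0002907025) = 0.01990, since the two samples are independent.
At 90% confidence z* = 1.645; margin = 1.645 × 0.01990 = 0.03274.
The difference is 0.8640 − 0.8680 = -0.0040, so the interval is -0.0040 ± 0.03274 = (-0.037, 0.029).

(-0.037, 0.029)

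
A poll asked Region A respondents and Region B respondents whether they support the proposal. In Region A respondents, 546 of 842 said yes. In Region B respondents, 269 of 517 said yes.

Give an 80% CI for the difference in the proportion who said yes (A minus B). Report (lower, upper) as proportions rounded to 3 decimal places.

(0.093, 0.163)

First, p̂₁ = 546/842 = 0.6485; p̂₂ = 269/517 = 0.5203.
The two standard errors are √(0.6485×0.3515/842) = 0.01645 and √(0.5203×0.4797/517) = 0.02197.
Because the samples are independent, SE_diff = √(0.01645² + 0.02197²) = 0.02745.
Using z* = 1.282 for 80%, ME = 1.282 × 0.02745 = 0.03519.
p̂₁ − p̂₂ = 0.1282; interval 0.1282 ± 0.03519 gives (0.093, 0.163).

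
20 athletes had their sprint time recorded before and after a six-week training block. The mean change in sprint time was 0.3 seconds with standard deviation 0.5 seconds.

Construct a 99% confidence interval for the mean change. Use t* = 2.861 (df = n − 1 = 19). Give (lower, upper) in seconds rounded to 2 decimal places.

(-0.02, 0.62)

This is a matched-pairs design, so SE = s_d/√n = 0.5/√20 = 0.1118.
Margin = 2.861 × 0.1118 = 0.3199; the interval is 0.3 ± 0.3199 = (-0.02, 0.62).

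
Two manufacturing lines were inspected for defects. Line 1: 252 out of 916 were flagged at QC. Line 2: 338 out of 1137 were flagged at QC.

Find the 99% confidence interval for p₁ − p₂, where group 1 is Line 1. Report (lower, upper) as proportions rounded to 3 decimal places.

(-0.074, 0.029)

p̂₁ = 252/916 = 0.2751 and p̂₂ = 338/1137 = 0.2973.
SE₁ = √(p̂₁(1−p̂₁)/n₁) = √(0.2751·0.7249/916) = 0.01475; SE₂ = √(0.2973·0.7027/1137) = 0.01356.
Independent samples: SE of the difference = √(SE₁² + SE₂²) = √(0.0002175625 + 0.0001838736) = 0.02004.
z* for 99% confidence is 2.576, so the margin of error is 2.576 × 0.02004 = 0.05162.
Point estimate p̂₁ − p̂₂ = 0.2751 − 0.2973 = -0.0222.
-0.0222 ± 0.05162 → (-0.074, 0.029).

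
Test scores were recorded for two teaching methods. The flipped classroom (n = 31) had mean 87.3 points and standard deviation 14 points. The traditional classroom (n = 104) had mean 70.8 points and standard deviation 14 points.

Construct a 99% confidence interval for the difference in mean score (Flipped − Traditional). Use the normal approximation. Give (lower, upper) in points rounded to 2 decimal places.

(9.12, 23.88)

Standard errors of each mean: 14/√31 = 2.5145 and 14/√104 = 1.3728.
SE(x̄₁ − x̄₂) = √(2.5145² + 1.3728²) = 2.8648 for independent samples with unequal variances.
With z* = 2.576, the margin is 2.576 × 2.8648 = 7.3797.
x̄₁ − x̄₂ = 87.3 − 70.8 = 16.5000; the interval is 16.5000 ± 7.3797 = (9.12, 23.88).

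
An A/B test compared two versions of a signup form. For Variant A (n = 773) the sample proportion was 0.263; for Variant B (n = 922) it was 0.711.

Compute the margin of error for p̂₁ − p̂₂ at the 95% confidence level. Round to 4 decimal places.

0.0427

SE₁ = √(p̂₁(1−p̂₁)/n₁) = √(0.2630·0.7370/773) = 0.01584; SE₂ = √(0.7110·0.2890/922) = 0.01493.
Independent samples: SE of the difference = √(SE₁² + SE₂²) = √(0.0002509056 + 0.0002229049) = 0.02177.
z* for 95% confidence is 1.960, so the margin of error is 1.960 × 0.02177 = 0.04267.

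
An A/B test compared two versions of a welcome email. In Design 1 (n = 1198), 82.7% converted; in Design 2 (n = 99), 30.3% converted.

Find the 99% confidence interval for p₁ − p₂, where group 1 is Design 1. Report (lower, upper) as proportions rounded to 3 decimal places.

SE₁ = √(p̂₁(1−p̂₁)/n₁) = √(0.8270·0.1730/1198) = 0.01093; SE₂ = √(0.3030·0.6970/99) = 0.04619.
Independent samples: SE of the difference = √(SE₁² + SE₂²) = √(0.0001194649 + 0.0021335161) = 0.04747.
z* for 99% confidence is 2.576, so the margin of error is 2.576 × 0.04747 = 0.12228.
Point estimate p̂₁ − p̂₂ = 0.8270 − 0.3030 = 0.5240.
0.5240 ± 0.12228 → (0.402, 0.646).

(0.402, 0.646)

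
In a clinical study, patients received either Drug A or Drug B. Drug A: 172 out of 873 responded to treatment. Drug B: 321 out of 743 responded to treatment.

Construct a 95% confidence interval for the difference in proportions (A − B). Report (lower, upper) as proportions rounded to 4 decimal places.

Sample proportions: 172/873 = 0.1970, 321/743 = 0.4320.
Each SE is √(p̂(1−p̂)/n): √(0.1970·0.8030/873) = 0.01346 and √(0.4320·0.5680/743) = 0.01817.
SE(p̂₁ − p̂₂) = √(SE₁² + SE₂²) = √(0.0001811716 + 0.0003301489) = 0.02261, since the two samples are independent.
At 95% confidence z* = 1.960; margin = 1.960 × 0.02261 = 0.04432.
The difference is 0.1970 − 0.4320 = -0.2350, so the interval is -0.2350 ± 0.04432 = (-0.2793, -0.1907).

(-0.2793, -0.1907)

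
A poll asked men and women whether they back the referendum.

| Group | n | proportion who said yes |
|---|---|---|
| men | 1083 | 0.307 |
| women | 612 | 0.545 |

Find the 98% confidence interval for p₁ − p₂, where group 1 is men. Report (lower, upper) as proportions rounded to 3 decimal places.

Each SE is √(p̂(1−p̂)/n): √(0.3070·0.6930/1083) = 0.01402 and √(0.5450·0.4550/612) = 0.02013.
SE(p̂₁ − p̂₂) = √(SE₁² + SE₂²) = √(0.0001965604 + 0.0004052169) = 0.02453, since the two samples are independent.
At 98% confidence z* = 2.326; margin = 2.326 × 0.02453 = 0.05706.
The difference is 0.3070 − 0.5450 = -0.2380, so the interval is -0.2380 ± 0.05706 = (-0.295, -0.181).

(-0.295, -0.181)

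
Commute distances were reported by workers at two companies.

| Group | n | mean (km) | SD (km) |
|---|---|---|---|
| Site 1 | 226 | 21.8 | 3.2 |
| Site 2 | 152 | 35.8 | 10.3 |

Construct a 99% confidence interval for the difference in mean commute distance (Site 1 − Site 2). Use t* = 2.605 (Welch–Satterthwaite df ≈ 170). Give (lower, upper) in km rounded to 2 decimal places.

Standard errors of each mean: 3.2/√226 = 0.2129 and 10.3/√152 = 0.8354.
SE(x̄₁ − x̄₂) = √(0.2129² + 0.8354²) = 0.8621 for independent samples with unequal variances.
With t* = 2.605, the margin is 2.605 × 0.8621 = 2.2458.
x̄₁ − x̄₂ = 21.8 − 35.8 = -14.0000; the interval is -14.0000 ± 2.2458 = (-16.25, -11.75).

(-16.25, -11.75)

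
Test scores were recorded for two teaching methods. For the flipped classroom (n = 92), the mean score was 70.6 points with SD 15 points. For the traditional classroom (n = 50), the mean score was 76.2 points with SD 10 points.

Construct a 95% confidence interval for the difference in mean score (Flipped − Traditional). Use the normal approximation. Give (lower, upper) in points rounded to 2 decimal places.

Per-group SEs: s₁/√n₁ = 15/√92 = 1.5639, s₂/√n₂ = 10/√50 = 1.4142.
Unpooled SE of the difference: √(2.44578321 + 1.99996164) = 2.1085.
Margin of error = z* · SE = 1.960 × 2.1085 = 4.1327.
x̄₁ − x̄₂ = 70.6 − 76.2 = -5.6000.
CI: -5.6000 ± 4.1327 = (-9.73, -1.47).

(-9.73, -1.47)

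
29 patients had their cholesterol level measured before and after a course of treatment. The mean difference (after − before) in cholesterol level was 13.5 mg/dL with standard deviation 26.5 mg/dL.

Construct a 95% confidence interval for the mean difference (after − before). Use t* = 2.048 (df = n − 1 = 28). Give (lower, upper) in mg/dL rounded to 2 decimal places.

Paired design: SE = s_d/√n = 26.5/√29 = 4.9209.
t* = 2.048; margin of error = 2.048 × 4.9209 = 10.0780.
13.5 ± 10.0780 → (3.42, 23.58).

(3.42, 23.58)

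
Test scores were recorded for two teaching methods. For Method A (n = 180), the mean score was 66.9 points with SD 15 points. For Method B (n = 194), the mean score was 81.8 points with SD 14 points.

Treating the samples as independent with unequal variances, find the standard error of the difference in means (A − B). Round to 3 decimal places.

1.503

Standard errors of each mean: 15/√180 = 1.1180 and 14/√194 = 1.0051.
SE(x̄₁ − x̄₂) = √(1.1180² + 1.0051²) = 1.5034 for independent samples with unequal variances.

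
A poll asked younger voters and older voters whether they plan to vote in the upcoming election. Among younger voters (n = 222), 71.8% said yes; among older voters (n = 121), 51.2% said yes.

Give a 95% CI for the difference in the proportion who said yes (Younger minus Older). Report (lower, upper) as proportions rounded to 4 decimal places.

(0.0991, 0.3129)

SE₁ = √(p̂₁(1−p̂₁)/n₁) = √(0.7180·0.2820/222) = 0.03020; SE₂ = √(0.5120·0.4880/121) = 0.04544.
Independent samples: SE of the difference = √(SE₁² + SE₂²) = √(0.00091204 + 0.0020647936) = 0.05456.
z* for 95% confidence is 1.960, so the margin of error is 1.960 × 0.05456 = 0.10694.
Point estimate p̂₁ − p̂₂ = 0.7180 − 0.5120 = 0.2060.
0.2060 ± 0.10694 → (0.0991, 0.3129).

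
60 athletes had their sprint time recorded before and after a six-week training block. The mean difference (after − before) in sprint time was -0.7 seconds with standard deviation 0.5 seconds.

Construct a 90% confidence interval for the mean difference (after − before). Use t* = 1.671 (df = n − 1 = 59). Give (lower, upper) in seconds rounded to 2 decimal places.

(-0.81, -0.59)

Paired design: SE = s_d/√n = 0.5/√60 = 0.0645.
t* = 1.671; margin of error = 1.671 × 0.0645 = 0.1078.
-0.7 ± 0.1078 → (-0.81, -0.59).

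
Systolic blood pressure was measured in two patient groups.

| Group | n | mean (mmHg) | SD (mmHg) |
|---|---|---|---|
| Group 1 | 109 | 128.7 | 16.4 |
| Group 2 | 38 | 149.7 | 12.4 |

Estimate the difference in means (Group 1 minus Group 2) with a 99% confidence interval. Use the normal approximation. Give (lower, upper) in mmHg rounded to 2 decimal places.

(-27.57, -14.43)

Per-group SEs: s₁/√n₁ = 16.4/√109 = 1.5708, s₂/√n₂ = 12.4/√38 = 2.0115.
Unpooled SE of the difference: √(2.46741264 + 4.04613225) = 2.5522.
Margin of error = z* · SE = 2.576 × 2.5522 = 6.5745.
x̄₁ − x̄₂ = 128.7 − 149.7 = -21.0000.
CI: -21.0000 ± 6.5745 = (-27.57, -14.43).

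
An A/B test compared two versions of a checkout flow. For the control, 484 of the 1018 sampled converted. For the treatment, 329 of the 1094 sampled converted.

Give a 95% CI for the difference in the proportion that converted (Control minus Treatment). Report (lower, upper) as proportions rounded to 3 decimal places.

(0.134, 0.216)

Sample proportions: 484/1018 = 0.4754, 329/1094 = 0.3007.
Each SE is √(p̂(1−p̂)/n): √(0.4754·0.5246/1018) = 0.01565 and √(0.3007·0.6993/1094) = 0.01386.
SE(p̂₁ − p̂₂) = √(SE₁² + SE₂²) = √(0.0002449225 + 0.0001920996) = 0.02091, since the two samples are independent.
At 95% confidence z* = 1.960; margin = 1.960 × 0.02091 = 0.04098.
The difference is 0.4754 − 0.3007 = 0.1747, so the interval is 0.1747 ± 0.04098 = (0.134, 0.216).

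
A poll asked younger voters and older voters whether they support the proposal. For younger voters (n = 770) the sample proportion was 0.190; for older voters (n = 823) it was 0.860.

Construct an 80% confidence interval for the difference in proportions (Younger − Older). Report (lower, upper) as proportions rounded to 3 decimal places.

The two standard errors are √(0.1900×0.8100/770) = 0.01414 and √(0.8600×0.1400/823) = 0.01210.
Because the samples are independent, SE_diff = √(0.01414² + 0.01210²) = 0.01861.
Using z* = 1.282 for 80%, ME = 1.282 × 0.01861 = 0.02386.
p̂₁ − p̂₂ = -0.6700; interval -0.6700 ± 0.02386 gives (-0.694, -0.646).

(-0.694, -0.646)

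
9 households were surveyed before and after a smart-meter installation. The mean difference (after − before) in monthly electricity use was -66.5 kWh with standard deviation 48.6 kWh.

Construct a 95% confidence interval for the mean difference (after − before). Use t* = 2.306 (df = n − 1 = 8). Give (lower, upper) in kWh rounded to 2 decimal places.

(-103.86, -29.14)

This is a matched-pairs design, so SE = s_d/√n = 48.6/√9 = 16.2000.
Margin = 2.306 × 16.2000 = 37.3572; the interval is -66.5 ± 37.3572 = (-103.86, -29.14).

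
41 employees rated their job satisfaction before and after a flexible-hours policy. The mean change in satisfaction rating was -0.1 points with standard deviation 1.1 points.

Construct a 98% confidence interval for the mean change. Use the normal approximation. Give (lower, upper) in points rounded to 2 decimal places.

This is a matched-pairs design, so SE = s_d/√n = 1.1/√41 = 0.1718.
Margin = 2.326 × 0.1718 = 0.3996; the interval is -0.1 ± 0.3996 = (-0.50, 0.30).

(-0.50, 0.30)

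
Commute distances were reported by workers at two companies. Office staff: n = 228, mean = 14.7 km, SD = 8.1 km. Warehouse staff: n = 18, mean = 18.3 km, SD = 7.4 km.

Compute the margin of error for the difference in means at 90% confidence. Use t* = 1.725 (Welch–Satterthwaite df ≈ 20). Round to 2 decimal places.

3.15

Standard errors of each mean: 8.1/√228 = 0.5364 and 7.4/√18 = 1.7442.
SE(x̄₁ − x̄₂) = √(0.5364² + 1.7442²) = 1.8248 for independent samples with unequal variances.
With t* = 1.725, the margin is 1.725 × 1.8248 = 3.1478.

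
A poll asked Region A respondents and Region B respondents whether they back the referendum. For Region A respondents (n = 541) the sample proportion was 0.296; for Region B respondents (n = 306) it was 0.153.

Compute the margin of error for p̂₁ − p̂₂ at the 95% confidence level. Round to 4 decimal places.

0.0557

SE₁ = √(p̂₁(1−p̂₁)/n₁) = √(0.2960·0.7040/541) = 0.01963; SE₂ = √(0.1530·0.8470/306) = 0.02058.
Independent samples: SE of the difference = √(SE₁² + SE₂²) = √(0.0003853369 + 0.0004235364) = 0.02844.
z* for 95% confidence is 1.960, so the margin of error is 1.960 × 0.02844 = 0.05574.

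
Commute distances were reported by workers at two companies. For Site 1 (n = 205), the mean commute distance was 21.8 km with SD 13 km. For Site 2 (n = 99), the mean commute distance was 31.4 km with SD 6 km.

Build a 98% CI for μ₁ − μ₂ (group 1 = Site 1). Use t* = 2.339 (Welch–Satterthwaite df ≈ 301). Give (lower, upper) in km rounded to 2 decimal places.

SE₁ = s₁/√n₁ = 13/√205 = 0.9080; SE₂ = 6/√99 = 0.6030.
Independent samples, unequal variances: SE_diff = √(SE₁² + SE₂²) = √(0.824464 + 0.363609) = 1.0900.
t* = 2.339, so margin of error = 2.339 × 1.0900 = 2.5495.
Difference in means = 21.8 − 31.4 = -9.6000.
-9.6000 ± 2.5495 → (-12.15, -7.05).

(-12.15, -7.05)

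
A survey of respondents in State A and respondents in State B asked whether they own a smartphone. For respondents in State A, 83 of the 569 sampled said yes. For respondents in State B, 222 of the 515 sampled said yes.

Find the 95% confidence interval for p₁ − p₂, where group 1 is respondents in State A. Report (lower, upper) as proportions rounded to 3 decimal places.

First, p̂₁ = 83/569 = 0.1459; p̂₂ = 222/515 = 0.4311.
The two standard errors are √(0.1459×0.8541/569) = 0.01480 and √(0.4311×0.5689/515) = 0.02182.
Because the samples are independent, SE_diff = √(0.01480² + 0.02182²) = 0.02637.
Using z* = 1.960 for 95%, ME = 1.960 × 0.02637 = 0.05169.
p̂₁ − p̂₂ = -0.2852; interval -0.2852 ± 0.05169 gives (-0.337, -0.234).

(-0.337, -0.234)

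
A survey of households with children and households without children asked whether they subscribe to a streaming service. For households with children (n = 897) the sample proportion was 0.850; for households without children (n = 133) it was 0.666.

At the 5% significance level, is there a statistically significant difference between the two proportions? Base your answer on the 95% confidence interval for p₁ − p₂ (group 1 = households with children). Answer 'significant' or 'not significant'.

significant

Each SE is √(p̂(1−p̂)/n): √(0.8500·0.1500/897) = 0.01192 and √(0.6660·0.3340/133) = 0.04090.
SE(p̂₁ − p̂₂) = √(SE₁² + SE₂²) = √(0.0001420864 + 0.00167281) = 0.04260, since the two samples are independent.
At 95% confidence z* = 1.960; margin = 1.960 × 0.04260 = 0.08350.
The difference is 0.8500 − 0.6660 = 0.1840, so the interval is 0.1840 ± 0.08350 = (0.10050, 0.26750).
The interval (0.10050, 0.26750) does not contain 0, so the difference is significant.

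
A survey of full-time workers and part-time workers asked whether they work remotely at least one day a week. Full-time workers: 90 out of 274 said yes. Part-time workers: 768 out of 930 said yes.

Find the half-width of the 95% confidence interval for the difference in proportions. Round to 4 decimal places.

0.0607

First, p̂₁ = 90/274 = 0.3285; p̂₂ = 768/930 = 0.8258.
The two standard errors are √(0.3285×0.6715/274) = 0.02837 and √(0.8258×0.1742/930) = 0.01244.
Because the samples are independent, SE_diff = √(0.02837² + 0.01244²) = 0.03098.
Using z* = 1.960 for 95%, ME = 1.960 × 0.03098 = 0.06072.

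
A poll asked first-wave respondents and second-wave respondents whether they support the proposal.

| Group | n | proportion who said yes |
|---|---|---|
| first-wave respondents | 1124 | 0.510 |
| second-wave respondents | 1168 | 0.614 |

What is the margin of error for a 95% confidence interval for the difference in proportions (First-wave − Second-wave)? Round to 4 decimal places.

0.0404

The two standard errors are √(0.5100×0.4900/1124) = 0.01491 and √(0.6140×0.3860/1168) = 0.01424.
Because the samples are independent, SE_diff = √(0.01491² + 0.01424²) = 0.02062.
Using z* = 1.960 for 95%, ME = 1.960 × 0.02062 = 0.04042.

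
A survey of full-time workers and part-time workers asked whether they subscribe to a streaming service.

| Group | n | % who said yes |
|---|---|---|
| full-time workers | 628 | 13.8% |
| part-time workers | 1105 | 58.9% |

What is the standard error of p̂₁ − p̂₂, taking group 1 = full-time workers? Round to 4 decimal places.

0.0202

The two standard errors are √(0.1380×0.8620/628) = 0.01376 and √(0.5890×0.4110/1105) = 0.01480.
Because the samples are independent, SE_diff = √(0.01376² + 0.01480²) = 0.02021.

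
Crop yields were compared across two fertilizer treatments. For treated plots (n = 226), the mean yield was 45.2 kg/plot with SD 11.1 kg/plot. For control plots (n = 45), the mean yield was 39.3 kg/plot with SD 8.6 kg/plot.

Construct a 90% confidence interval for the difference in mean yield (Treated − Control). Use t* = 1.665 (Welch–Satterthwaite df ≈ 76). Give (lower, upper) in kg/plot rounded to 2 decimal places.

Per-group SEs: s₁/√n₁ = 11.1/√226 = 0.7384, s₂/√n₂ = 8.6/√45 = 1.2820.
Unpooled SE of the difference: √(0.54523456 + 1.643524) = 1.4794.
Margin of error = t* · SE = 1.665 × 1.4794 = 2.4632.
x̄₁ − x̄₂ = 45.2 − 39.3 = 5.9000.
CI: 5.9000 ± 2.4632 = (3.44, 8.36).

(3.44, 8.36)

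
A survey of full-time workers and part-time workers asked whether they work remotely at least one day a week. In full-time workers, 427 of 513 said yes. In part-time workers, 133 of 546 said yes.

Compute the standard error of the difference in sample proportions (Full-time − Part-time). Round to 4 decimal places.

0.0247

Sample proportions: 427/513 = 0.8324, 133/546 = 0.2436.
Each SE is √(p̂(1−p̂)/n): √(0.8324·0.1676/513) = 0.01649 and √(0.2436·0.7564/546) = 0.01837.
SE(p̂₁ − p̂₂) = √(SE₁² + SE₂²) = √(0.0002719201 + 0.0003374569) = 0.02469, since the two samples are independent.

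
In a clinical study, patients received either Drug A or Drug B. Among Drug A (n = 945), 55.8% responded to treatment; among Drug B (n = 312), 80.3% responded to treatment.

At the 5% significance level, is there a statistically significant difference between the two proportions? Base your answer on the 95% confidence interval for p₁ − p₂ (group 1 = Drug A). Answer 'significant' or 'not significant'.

significant

SE₁ = √(p̂₁(1−p̂₁)/n₁) = √(0.5580·0.4420/945) = 0.01616; SE₂ = √(0.8030·0.1970/312) = 0.02252.
Independent samples: SE of the difference = √(SE₁² + SE₂²) = √(0.0002611456 + 0.0005071504) = 0.02772.
z* for 95% confidence is 1.960, so the margin of error is 1.960 × 0.02772 = 0.05433.
Point estimate p̂₁ − p̂₂ = 0.5580 − 0.8030 = -0.2450.
-0.2450 ± 0.05433 → (-0.29933, -0.19067).
The interval (-0.29933, -0.19067) does not contain 0, so the difference is significant.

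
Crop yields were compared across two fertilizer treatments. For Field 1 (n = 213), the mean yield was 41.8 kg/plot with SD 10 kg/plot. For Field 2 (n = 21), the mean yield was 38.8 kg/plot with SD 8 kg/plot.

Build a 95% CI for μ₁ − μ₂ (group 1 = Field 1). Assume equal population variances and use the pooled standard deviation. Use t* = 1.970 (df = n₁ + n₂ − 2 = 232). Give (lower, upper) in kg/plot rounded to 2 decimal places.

(-1.44, 7.44)

s_p = √[((n₁−1)s₁² + (n₂−1)s₂²)/(n₁+n₂−2)] = √[(212·10² + 20·8²)/232] = 9.8436.
SE = 9.8436·√(1/213 + 1/21) = 2.2515.
With t* = 1.970, margin = 1.970 × 2.2515 = 4.4355.
x̄₁ − x̄₂ = 41.8 − 38.8 = 3.0000; interval 3.0000 ± 4.4355 = (-1.44, 7.44).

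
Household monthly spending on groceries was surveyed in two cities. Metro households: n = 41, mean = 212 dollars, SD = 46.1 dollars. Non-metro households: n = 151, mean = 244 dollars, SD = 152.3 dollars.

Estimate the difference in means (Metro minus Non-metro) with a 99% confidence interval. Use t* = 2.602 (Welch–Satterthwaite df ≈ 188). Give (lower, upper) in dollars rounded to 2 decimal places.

SE₁ = s₁/√n₁ = 46.1/√41 = 7.1996; SE₂ = 152.3/√151 = 12.3940.
Independent samples, unequal variances: SE_diff = √(SE₁² + SE₂²) = √(51.83424016 + 153.611236) = 14.3334.
t* = 2.602, so margin of error = 2.602 × 14.3334 = 37.2955.
Difference in means = 212 − 244 = -32.0000.
-32.0000 ± 37.2955 → (-69.30, 5.30).

(-69.30, 5.30)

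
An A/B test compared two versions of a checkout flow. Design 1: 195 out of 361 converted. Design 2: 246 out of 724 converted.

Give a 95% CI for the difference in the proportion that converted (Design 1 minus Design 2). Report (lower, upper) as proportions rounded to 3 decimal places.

First, p̂₁ = 195/361 = 0.5402; p̂₂ = 246/724 = 0.3398.
The two standard errors are √(0.5402×0.4598/361) = 0.02623 and √(0.3398×0.6602/724) = 0.01760.
Because the samples are independent, SE_diff = √(0.02623² + 0.01760²) = 0.03159.
Using z* = 1.960 for 95%, ME = 1.960 × 0.03159 = 0.06192.
p̂₁ − p̂₂ = 0.2004; interval 0.2004 ± 0.06192 gives (0.138, 0.262).

(0.138, 0.262)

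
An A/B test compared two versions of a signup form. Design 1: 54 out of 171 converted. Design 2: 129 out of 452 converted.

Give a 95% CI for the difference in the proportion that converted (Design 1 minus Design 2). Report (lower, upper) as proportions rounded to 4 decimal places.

(-0.0508, 0.1116)

First, p̂₁ = 54/171 = 0.3158; p̂₂ = 129/452 = 0.2854.
The two standard errors are √(0.3158×0.6842/171) = 0.03555 and √(0.2854×0.7146/452) = 0.02124.
Because the samples are independent, SE_diff = √(0.03555² + 0.02124²) = 0.04141.
Using z* = 1.960 for 95%, ME = 1.960 × 0.04141 = 0.08116.
p̂₁ − p̂₂ = 0.0304; interval 0.0304 ± 0.08116 gives (-0.0508, 0.1116).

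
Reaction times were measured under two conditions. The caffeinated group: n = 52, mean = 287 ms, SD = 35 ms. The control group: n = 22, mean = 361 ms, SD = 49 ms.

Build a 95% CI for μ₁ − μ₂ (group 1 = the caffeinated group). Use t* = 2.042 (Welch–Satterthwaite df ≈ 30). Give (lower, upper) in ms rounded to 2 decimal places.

Standard errors of each mean: 35/√52 = 4.8536 and 49/√22 = 10.4468.
SE(x̄₁ − x̄₂) = √(4.8536² + 10.4468²) = 11.5192 for independent samples with unequal variances.
With t* = 2.042, the margin is 2.042 × 11.5192 = 23.5222.
x̄₁ − x̄₂ = 287 − 361 = -74.0000; the interval is -74.0000 ± 23.5222 = (-97.52, -50.48).

(-97.52, -50.48)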